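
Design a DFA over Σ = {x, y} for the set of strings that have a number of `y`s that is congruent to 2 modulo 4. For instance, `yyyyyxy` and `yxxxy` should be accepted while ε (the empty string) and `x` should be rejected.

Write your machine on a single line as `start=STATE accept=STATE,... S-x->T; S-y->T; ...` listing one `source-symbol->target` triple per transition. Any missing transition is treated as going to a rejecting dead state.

The only thing that matters is how many `y`s have appeared, reduced mod 4. Use one state per residue: q0 for 0, …, q3 for 3. Reading `y` moves to the next residue; anything else stays put. q2 is accepting.
With 4 states:
        x   y  
>  q0   q0  q1 
   q1   q1  q2 
 * q2   q2  q3 
   q3   q3  q0 
(> = start, * = accepting)

start=q0; accept=q2; q0-x->q0; q0-y->q1; q1-x->q1; q1-y->q2; q2-x->q2; q2-y->q3; q3-x->q3; q3-y->q0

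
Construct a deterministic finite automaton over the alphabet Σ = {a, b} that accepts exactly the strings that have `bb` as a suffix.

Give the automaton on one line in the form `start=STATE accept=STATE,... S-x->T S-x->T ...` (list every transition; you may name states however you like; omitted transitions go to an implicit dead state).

Let each state record the length of the longest suffix of the input read so far that is also a prefix of `bb`. s1 means the last symbol is `b`; s2 means the last 2 symbols are `bb`. Accept only at s2, where the string currently ends in `bb`.
3 states suffice.
        a   b  
>  s0   s0  s1 
   s1   s0  s2 
 * s2   s0  s2 
(> = start, * = accepting)

start=s0 accept=s2 s0-a->s0 s0-b->s1 s1-a->s0 s1-b->s2 s2-a->s0 s2-b->s2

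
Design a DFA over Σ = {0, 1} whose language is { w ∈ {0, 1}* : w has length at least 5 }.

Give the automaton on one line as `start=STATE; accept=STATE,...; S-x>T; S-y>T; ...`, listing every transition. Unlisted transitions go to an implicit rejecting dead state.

start=q0; accept=q5,q6; q0-0>q1; q0-1>q1; q1-0>q2; q1-1>q2; q2-0>q3; q2-1>q3; q3-0>q4; q3-1>q4; q4-0>q5; q4-1>q5; q5-0>q6; q5-1>q6; q6-0>q6; q6-1>q6

We only need to distinguish lengths 0, 1, …, 5, and '>5'. Chain q0 → q1 → q2 → q3 → q4 → q5 → q6 on every symbol, with q6 looping. Accepting states: {q5, q6}.
A 7-state machine:
        0   1  
>  q0   q1  q1 
   q1   q2  q2 
   q2   q3  q3 
   q3   q4  q4 
   q4   q5  q5 
 * q5   q6  q6 
 * q6   q6  q6 
(> = start, * = accepting)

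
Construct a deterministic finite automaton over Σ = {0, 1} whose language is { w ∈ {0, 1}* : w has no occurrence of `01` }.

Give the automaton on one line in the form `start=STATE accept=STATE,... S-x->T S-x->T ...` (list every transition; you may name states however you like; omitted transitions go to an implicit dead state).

start=A accept=A,B A-0->B A-1->A B-0->B B-1->C C-0->C C-1->C

This is the complement of 'contains `01`'. Use the same substring-matching states — A through C holding how much of `01` has just been matched — but flip the accepting set: everything except the trap C accepts.
3 states suffice.
       0  1 
>* A   B  A 
 * B   B  C 
   C   C  C 
(> = start, * = accepting)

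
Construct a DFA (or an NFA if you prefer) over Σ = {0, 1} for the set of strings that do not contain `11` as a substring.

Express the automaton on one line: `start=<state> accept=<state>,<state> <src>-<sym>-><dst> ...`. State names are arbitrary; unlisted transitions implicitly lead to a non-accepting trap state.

start=s0 accept=s0,s1 s0-0->s0 s0-1->s1 s1-0->s0 s1-1->s2 s2-0->s2 s2-1->s2

This is the complement of 'contains `11`'. Use the same substring-matching states — s0 through s2 holding how much of `11` has just been matched — but flip the accepting set: everything except the trap s2 accepts.
        0   1  
>* s0   s0  s1 
 * s1   s0  s2 
   s2   s2  s2 
(> = start, * = accepting)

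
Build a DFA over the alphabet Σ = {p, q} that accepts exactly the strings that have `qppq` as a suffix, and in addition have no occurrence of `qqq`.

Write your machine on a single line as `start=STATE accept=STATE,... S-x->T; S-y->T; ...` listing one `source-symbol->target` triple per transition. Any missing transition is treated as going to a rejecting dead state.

Build one automaton per condition and run them in lockstep. The first has 5 states tracking how much of the suffix `qppq` has currently been matched; the second has 4 states tracking partial matches of the forbidden pattern `qqq`. A product state is a pair (one from each), accepting exactly when both do. Equivalent product states are then merged.
With 7 states:
        p   q  
>  S0   S0  S1 
   S1   S2  S3 
   S2   S4  S1 
   S3   S2  S5 
   S4   S0  S6 
   S5   S5  S5 
 * S6   S2  S3 
(> = start, * = accepting)

start=S0; accept=S6; S0-p->S0; S0-q->S1; S1-p->S2; S1-q->S3; S2-p->S4; S2-q->S1; S3-p->S2; S3-q->S5; S4-p->S0; S4-q->S6; S5-p->S5; S5-q->S5; S6-p->S2; S6-q->S3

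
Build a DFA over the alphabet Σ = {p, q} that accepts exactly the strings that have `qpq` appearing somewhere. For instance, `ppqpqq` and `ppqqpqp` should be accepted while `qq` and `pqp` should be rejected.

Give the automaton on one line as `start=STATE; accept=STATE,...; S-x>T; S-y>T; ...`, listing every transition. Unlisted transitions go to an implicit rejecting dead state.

start=S0; accept=S3; S0-p>S0; S0-q>S1; S1-p>S2; S1-q>S1; S2-p>S0; S2-q>S3; S3-p>S3; S3-q>S3

States S0..S2 record the length of the longest prefix of `qpq` that matches the current input suffix. Reaching S3 means `qpq` has been seen, and we stay there forever. Accept from S3.
4 states suffice.
        p   q  
>  S0   S0  S1 
   S1   S2  S1 
   S2   S0  S3 
 * S3   S3  S3 
(> = start, * = accepting)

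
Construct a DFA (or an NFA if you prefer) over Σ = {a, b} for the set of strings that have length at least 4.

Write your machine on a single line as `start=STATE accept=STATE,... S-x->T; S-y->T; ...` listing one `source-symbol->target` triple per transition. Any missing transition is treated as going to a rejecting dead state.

Count input length up to 5: every symbol moves from q0 toward q5, which means 'more than 4' and absorbs. Accept from {q4, q5}.
With 6 states:
        a   b  
>  q0   q1  q1 
   q1   q2  q2 
   q2   q3  q3 
   q3   q4  q4 
 * q4   q5  q5 
 * q5   q5  q5 
(> = start, * = accepting)

start=q0; accept=q4,q5; q0-a->q1; q0-b->q1; q1-a->q2; q1-b->q2; q2-a->q3; q2-b->q3; q3-a->q4; q3-b->q4; q4-a->q5; q4-b->q5; q5-a->q5; q5-b->q5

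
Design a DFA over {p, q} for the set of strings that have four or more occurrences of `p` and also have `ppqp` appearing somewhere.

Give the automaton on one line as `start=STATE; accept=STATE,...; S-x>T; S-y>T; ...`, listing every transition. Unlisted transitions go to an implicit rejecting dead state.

Run two small machines in parallel and take their product. The first has 6 states tracking the count of `p`s, saturating at 5; the second has 5 states tracking whether and how much of `ppqp` has been seen. A product state is a pair (one from each), accepting exactly when both do.
22 states suffice.
          p    q  
>  s0     s1   s0 
   s1     s2   s3 
   s2     s4   s5 
   s3     s6   s3 
   s4     s7   s8 
   s5     s9  s10 
   s6     s4  s10 
   s7    s11  s12 
   s8    s13  s14 
   s9    s13   s9 
   s10   s15  s10 
   s11   s11  s16 
   s12   s17  s18 
 * s13   s17  s13 
   s14   s19  s14 
   s15    s7  s14 
   s16   s17  s20 
 * s17   s17  s17 
   s18   s21  s18 
   s19   s11  s18 
   s20   s21  s20 
   s21   s11  s20 
(> = start, * = accepting)

start=s0; accept=s13,s17; s0-p>s1; s0-q>s0; s1-p>s2; s1-q>s3; s2-p>s4; s2-q>s5; s3-p>s6; s3-q>s3; s4-p>s7; s4-q>s8; s5-p>s9; s5-q>s10; s6-p>s4; s6-q>s10; s7-p>s11; s7-q>s12; s8-p>s13; s8-q>s14; s9-p>s13; s9-q>s9; s10-p>s15; s10-q>s10; s11-p>s11; s11-q>s16; s12-p>s17; s12-q>s18; s13-p>s17; s13-q>s13; s14-p>s19; s14-q>s14; s15-p>s7; s15-q>s14; s16-p>s17; s16-q>s20; s17-p>s17; s17-q>s17; s18-p>s21; s18-q>s18; s19-p>s11; s19-q>s18; s20-p>s21; s20-q>s20; s21-p>s11; s21-q>s20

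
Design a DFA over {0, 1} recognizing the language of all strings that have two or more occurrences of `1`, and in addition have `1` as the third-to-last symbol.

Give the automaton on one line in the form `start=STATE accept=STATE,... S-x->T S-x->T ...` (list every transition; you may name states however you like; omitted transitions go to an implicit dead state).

Run two small machines in parallel and take their product. One (4 states) tracks the count of `1`s, saturating at 3; the other (15 states) tracks the last 3 symbols read. Each combined state is a pair, one component from each; accept when both components accept. Minimizing collapses redundant product states.
An 11-state machine:
          0    1  
>  s0     s0   s1 
   s1     s2   s3 
   s2     s4   s5 
   s3     s6   s7 
   s4     s4   s8 
 * s5     s9   s3 
 * s6    s10   s5 
 * s7     s6   s7 
   s8     s9   s3 
   s9    s10   s5 
 * s10    s4   s8 
(> = start, * = accepting)

start=s0 accept=s5,s6,s7,s10 s0-0->s0 s0-1->s1 s1-0->s2 s1-1->s3 s2-0->s4 s2-1->s5 s3-0->s6 s3-1->s7 s4-0->s4 s4-1->s8 s5-0->s9 s5-1->s3 s6-0->s10 s6-1->s5 s7-0->s6 s7-1->s7 s8-0->s9 s8-1->s3 s9-0->s10 s9-1->s5 s10-0->s4 s10-1->s8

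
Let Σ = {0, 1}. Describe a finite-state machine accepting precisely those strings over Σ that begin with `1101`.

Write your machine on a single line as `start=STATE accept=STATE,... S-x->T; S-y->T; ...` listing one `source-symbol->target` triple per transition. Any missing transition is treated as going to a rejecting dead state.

Check the first 4 symbols one by one: q0 through q3 record how many have matched `1101` so far; any wrong symbol goes to the dead state q5. After all 4 match we enter the accepting sink q4.
A 6-state machine:
        0   1  
>  q0   q5  q1 
   q1   q5  q2 
   q2   q3  q5 
   q3   q5  q4 
 * q4   q4  q4 
   q5   q5  q5 
(> = start, * = accepting)

start=q0; accept=q4; q0-0->q5; q0-1->q1; q1-0->q5; q1-1->q2; q2-0->q3; q2-1->q5; q3-0->q5; q3-1->q4; q4-0->q4; q4-1->q4; q5-0->q5; q5-1->q5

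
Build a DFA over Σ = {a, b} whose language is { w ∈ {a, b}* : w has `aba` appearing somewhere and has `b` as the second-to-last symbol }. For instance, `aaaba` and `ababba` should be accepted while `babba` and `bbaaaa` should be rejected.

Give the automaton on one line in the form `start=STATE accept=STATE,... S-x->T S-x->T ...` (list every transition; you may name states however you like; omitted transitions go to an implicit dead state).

Run two small machines in parallel and take their product. One (4 states) tracks whether and how much of `aba` has been seen; the other (7 states) tracks the last 2 symbols read. Each combined state is a pair, one component from each; accept when both components accept. Equivalent product states are then merged.
7 states suffice.
        a   b  
>  s0   s1  s0 
   s1   s1  s2 
   s2   s3  s0 
 * s3   s4  s5 
   s4   s4  s5 
   s5   s3  s6 
 * s6   s3  s6 
(> = start, * = accepting)

start=s0 accept=s3,s6 s0-a->s1 s0-b->s0 s1-a->s1 s1-b->s2 s2-a->s3 s2-b->s0 s3-a->s4 s3-b->s5 s4-a->s4 s4-b->s5 s5-a->s3 s5-b->s6 s6-a->s3 s6-b->s6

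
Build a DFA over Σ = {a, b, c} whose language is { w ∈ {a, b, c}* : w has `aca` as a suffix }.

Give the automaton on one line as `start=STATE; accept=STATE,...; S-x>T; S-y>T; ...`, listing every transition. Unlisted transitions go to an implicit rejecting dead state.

start=q0; accept=q3; q0-a>q1; q0-b>q0; q0-c>q0; q1-a>q1; q1-b>q0; q1-c>q2; q2-a>q3; q2-b>q0; q2-c>q0; q3-a>q1; q3-b>q0; q3-c>q2

Let each state record the length of the longest suffix of the input read so far that is also a prefix of `aca`. q1 means the last symbol is `a`; q2 means the last 2 symbols are `ac`; q3 means the last 3 symbols are `aca`. Accept only at q3, where the string currently ends in `aca`.
4 states suffice.
        a   b   c  
>  q0   q1  q0  q0 
   q1   q1  q0  q2 
   q2   q3  q0  q0 
 * q3   q1  q0  q2 
(> = start, * = accepting)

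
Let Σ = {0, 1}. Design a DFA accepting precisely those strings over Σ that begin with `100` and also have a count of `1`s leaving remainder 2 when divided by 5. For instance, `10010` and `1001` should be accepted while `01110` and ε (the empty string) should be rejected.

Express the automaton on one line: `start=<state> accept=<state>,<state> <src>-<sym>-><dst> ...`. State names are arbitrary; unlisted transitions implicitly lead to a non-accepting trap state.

start=q0 accept=q8 q0-0->q1 q0-1->q2 q1-0->q1 q1-1->q3 q2-0->q4 q2-1->q5 q3-0->q3 q3-1->q5 q4-0->q6 q4-1->q5 q5-0->q5 q5-1->q7 q6-0->q6 q6-1->q8 q7-0->q7 q7-1->q9 q8-0->q8 q8-1->q10 q9-0->q9 q9-1->q1 q10-0->q10 q10-1->q11 q11-0->q11 q11-1->q12 q12-0->q12 q12-1->q6

Build one automaton per condition and run them in lockstep. One (5 states) tracks whether the input so far still matches the prefix `100`; the other (5 states) tracks the count of `1`s modulo 5. Each combined state is a pair, one component from each; accept when both components accept.
          0    1  
>  q0     q1   q2 
   q1     q1   q3 
   q2     q4   q5 
   q3     q3   q5 
   q4     q6   q5 
   q5     q5   q7 
   q6     q6   q8 
   q7     q7   q9 
 * q8     q8  q10 
   q9     q9   q1 
   q10   q10  q11 
   q11   q11  q12 
   q12   q12   q6 
(> = start, * = accepting)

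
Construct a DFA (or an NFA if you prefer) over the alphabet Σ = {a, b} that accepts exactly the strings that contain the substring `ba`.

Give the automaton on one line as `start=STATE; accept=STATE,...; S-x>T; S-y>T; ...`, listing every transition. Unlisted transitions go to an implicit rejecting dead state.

Track how much of `ba` has been matched so far: state s0 is no progress, s2 is the absorbing accept state reached once `ba` has occurred. Intermediate states record partial matches; on a mismatch, fall back to the longest reusable overlap.
A 3-state machine:
        a   b  
>  s0   s0  s1 
   s1   s2  s1 
 * s2   s2  s2 
(> = start, * = accepting)

start=s0; accept=s2; s0-a>s0; s0-b>s1; s1-a>s2; s1-b>s1; s2-a>s2; s2-b>s2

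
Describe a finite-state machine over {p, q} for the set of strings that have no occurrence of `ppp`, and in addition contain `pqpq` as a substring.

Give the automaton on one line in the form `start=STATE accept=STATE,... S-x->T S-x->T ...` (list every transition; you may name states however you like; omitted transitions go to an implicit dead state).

Build one automaton per condition and run them in lockstep. One (4 states) tracks partial matches of the forbidden pattern `ppp`; the other (5 states) tracks whether and how much of `pqpq` has been seen. Each combined state is a pair, one component from each; accept when both components accept.
          p    q  
>  S0     S1   S0 
   S1     S2   S3 
   S2     S4   S3 
   S3     S5   S0 
   S4     S4   S6 
   S5     S2   S7 
   S6     S8   S9 
 * S7    S10   S7 
   S8     S4  S11 
   S9     S4   S9 
 * S10   S12   S7 
   S11   S11  S11 
 * S12   S11   S7 
(> = start, * = accepting)

start=S0 accept=S7,S10,S12 S0-p->S1 S0-q->S0 S1-p->S2 S1-q->S3 S2-p->S4 S2-q->S3 S3-p->S5 S3-q->S0 S4-p->S4 S4-q->S6 S5-p->S2 S5-q->S7 S6-p->S8 S6-q->S9 S7-p->S10 S7-q->S7 S8-p->S4 S8-q->S11 S9-p->S4 S9-q->S9 S10-p->S12 S10-q->S7 S11-p->S11 S11-q->S11 S12-p->S11 S12-q->S7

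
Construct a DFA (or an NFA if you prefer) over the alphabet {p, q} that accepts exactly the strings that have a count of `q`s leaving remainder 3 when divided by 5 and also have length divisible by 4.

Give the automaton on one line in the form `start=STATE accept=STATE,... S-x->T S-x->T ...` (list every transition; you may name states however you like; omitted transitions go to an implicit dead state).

start=s0 accept=s12 s0-p->s1 s0-q->s2 s1-p->s3 s1-q->s4 s2-p->s4 s2-q->s5 s3-p->s6 s3-q->s7 s4-p->s7 s4-q->s8 s5-p->s8 s5-q->s9 s6-p->s0 s6-q->s10 s7-p->s10 s7-q->s11 s8-p->s11 s8-q->s12 s9-p->s12 s9-q->s13 s10-p->s2 s10-q->s14 s11-p->s14 s11-q->s15 s12-p->s15 s12-q->s16 s13-p->s16 s13-q->s1 s14-p->s5 s14-q->s17 s15-p->s17 s15-q->s18 s16-p->s18 s16-q->s3 s17-p->s9 s17-q->s19 s18-p->s19 s18-q->s6 s19-p->s13 s19-q->s0

Run two small machines in parallel and take their product. The first has 5 states tracking the count of `q`s modulo 5; the second has 4 states tracking the input length modulo 4. A product state is a pair (one from each), accepting exactly when both do.
With 20 states:
          p    q  
>  s0     s1   s2 
   s1     s3   s4 
   s2     s4   s5 
   s3     s6   s7 
   s4     s7   s8 
   s5     s8   s9 
   s6     s0  s10 
   s7    s10  s11 
   s8    s11  s12 
   s9    s12  s13 
   s10    s2  s14 
   s11   s14  s15 
 * s12   s15  s16 
   s13   s16   s1 
   s14    s5  s17 
   s15   s17  s18 
   s16   s18   s3 
   s17    s9  s19 
   s18   s19   s6 
   s19   s13   s0 
(> = start, * = accepting)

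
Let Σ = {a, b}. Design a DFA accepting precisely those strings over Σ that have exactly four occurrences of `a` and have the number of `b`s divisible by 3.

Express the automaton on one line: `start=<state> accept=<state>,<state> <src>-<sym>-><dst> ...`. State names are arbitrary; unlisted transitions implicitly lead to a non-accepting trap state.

Build one automaton per condition and run them in lockstep. The first has 6 states tracking the count of `a`s, saturating at 5; the second has 3 states tracking the count of `b`s modulo 3. A product state is a pair (one from each), accepting exactly when both do. Equivalent product states are then merged.
A 16-state machine:
          a    b  
>  q0     q1   q2 
   q1     q3   q4 
   q2     q4   q5 
   q3     q6   q7 
   q4     q7   q8 
   q5     q8   q0 
   q6     q9  q10 
   q7    q10  q11 
   q8    q11   q1 
 * q9    q12  q13 
   q10   q13  q14 
   q11   q14   q3 
   q12   q12  q12 
   q13   q12  q15 
   q14   q15   q6 
   q15   q12   q9 
(> = start, * = accepting)

start=q0 accept=q9 q0-a->q1 q0-b->q2 q1-a->q3 q1-b->q4 q2-a->q4 q2-b->q5 q3-a->q6 q3-b->q7 q4-a->q7 q4-b->q8 q5-a->q8 q5-b->q0 q6-a->q9 q6-b->q10 q7-a->q10 q7-b->q11 q8-a->q11 q8-b->q1 q9-a->q12 q9-b->q13 q10-a->q13 q10-b->q14 q11-a->q14 q11-b->q3 q12-a->q12 q12-b->q12 q13-a->q12 q13-b->q15 q14-a->q15 q14-b->q6 q15-a->q12 q15-b->q9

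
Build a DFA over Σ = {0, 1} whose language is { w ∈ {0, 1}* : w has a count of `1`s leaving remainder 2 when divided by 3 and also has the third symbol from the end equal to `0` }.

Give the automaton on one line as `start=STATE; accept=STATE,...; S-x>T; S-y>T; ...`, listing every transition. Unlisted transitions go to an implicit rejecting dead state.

Build one automaton per condition and run them in lockstep. One (3 states) tracks the count of `1`s modulo 3; the other (15 states) tracks the last 3 symbols read. Each combined state is a pair, one component from each; accept when both components accept. After merging equivalent states the machine shrinks.
          0    1  
>  q0     q1   q2 
   q1     q1   q3 
   q2     q4   q5 
   q3     q4   q6 
   q4     q7   q8 
   q5     q9   q0 
 * q6     q9   q0 
   q7     q7  q10 
   q8    q11   q0 
   q9    q12   q0 
 * q10   q11   q0 
 * q11   q12   q0 
   q12   q13   q0 
 * q13   q13   q0 
(> = start, * = accepting)

start=q0; accept=q6,q10,q11,q13; q0-0>q1; q0-1>q2; q1-0>q1; q1-1>q3; q2-0>q4; q2-1>q5; q3-0>q4; q3-1>q6; q4-0>q7; q4-1>q8; q5-0>q9; q5-1>q0; q6-0>q9; q6-1>q0; q7-0>q7; q7-1>q10; q8-0>q11; q8-1>q0; q9-0>q12; q9-1>q0; q10-0>q11; q10-1>q0; q11-0>q12; q11-1>q0; q12-0>q13; q12-1>q0; q13-0>q13; q13-1>q0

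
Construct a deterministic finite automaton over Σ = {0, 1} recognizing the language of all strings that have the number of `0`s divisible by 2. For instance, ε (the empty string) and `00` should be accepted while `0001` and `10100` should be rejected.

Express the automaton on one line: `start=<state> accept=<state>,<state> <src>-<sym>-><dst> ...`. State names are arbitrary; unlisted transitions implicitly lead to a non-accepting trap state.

The only thing that matters is how many `0`s have appeared, reduced mod 2. Use one state per residue: s0 for 0, …, s1 for 1. Reading `0` moves to the next residue; anything else stays put. s0 is accepting.
With 2 states:
        0   1  
>* s0   s1  s0 
   s1   s0  s1 
(> = start, * = accepting)

start=s0 accept=s0 s0-0->s1 s0-1->s0 s1-0->s0 s1-1->s1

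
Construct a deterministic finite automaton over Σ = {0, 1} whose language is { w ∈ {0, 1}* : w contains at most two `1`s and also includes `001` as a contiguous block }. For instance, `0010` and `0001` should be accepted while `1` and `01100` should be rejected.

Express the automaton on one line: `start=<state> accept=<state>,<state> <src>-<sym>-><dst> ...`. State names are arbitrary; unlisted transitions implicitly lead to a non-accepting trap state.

start=q0 accept=q6,q10 q0-0->q1 q0-1->q2 q1-0->q3 q1-1->q2 q2-0->q4 q2-1->q5 q3-0->q3 q3-1->q6 q4-0->q7 q4-1->q5 q5-0->q8 q5-1->q9 q6-0->q6 q6-1->q10 q7-0->q7 q7-1->q10 q8-0->q11 q8-1->q9 q9-0->q12 q9-1->q9 q10-0->q10 q10-1->q13 q11-0->q11 q11-1->q13 q12-0->q14 q12-1->q9 q13-0->q13 q13-1->q13 q14-0->q14 q14-1->q13

Run two small machines in parallel and take their product. The first has 4 states tracking the count of `1`s, saturating at 3; the second has 4 states tracking whether and how much of `001` has been seen. A product state is a pair (one from each), accepting exactly when both do.
          0    1  
>  q0     q1   q2 
   q1     q3   q2 
   q2     q4   q5 
   q3     q3   q6 
   q4     q7   q5 
   q5     q8   q9 
 * q6     q6  q10 
   q7     q7  q10 
   q8    q11   q9 
   q9    q12   q9 
 * q10   q10  q13 
   q11   q11  q13 
   q12   q14   q9 
   q13   q13  q13 
   q14   q14  q13 
(> = start, * = accepting)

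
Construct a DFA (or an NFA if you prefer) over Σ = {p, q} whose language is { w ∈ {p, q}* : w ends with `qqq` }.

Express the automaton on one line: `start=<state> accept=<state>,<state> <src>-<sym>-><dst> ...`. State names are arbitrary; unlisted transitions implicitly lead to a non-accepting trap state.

start=s0 accept=s3 s0-p->s0 s0-q->s1 s1-p->s0 s1-q->s2 s2-p->s0 s2-q->s3 s3-p->s0 s3-q->s3

Remember how much of `qqq` the current input suffix matches. State s0 means no match yet; s1 means the last symbol is `q`; s2 means the last 2 symbols are `qq`; s3 means the last 3 symbols are `qqq`. Only s3 accepts. On a mismatch, fall back to the longest proper suffix that is still a prefix of `qqq`.
A 4-state machine:
        p   q  
>  s0   s0  s1 
   s1   s0  s2 
   s2   s0  s3 
 * s3   s0  s3 
(> = start, * = accepting)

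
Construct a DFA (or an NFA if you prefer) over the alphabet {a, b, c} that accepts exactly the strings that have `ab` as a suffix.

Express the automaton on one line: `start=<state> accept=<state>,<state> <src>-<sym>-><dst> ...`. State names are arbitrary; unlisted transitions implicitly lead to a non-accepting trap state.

Remember how much of `ab` the current input suffix matches. State q0 means no match yet; q1 means the last symbol is `a`; q2 means the last 2 symbols are `ab`. Only q2 accepts. On a mismatch, fall back to the longest proper suffix that is still a prefix of `ab`.
A 3-state machine:
        a   b   c  
>  q0   q1  q0  q0 
   q1   q1  q2  q0 
 * q2   q1  q0  q0 
(> = start, * = accepting)

start=q0 accept=q2 q0-a->q1 q0-b->q0 q0-c->q0 q1-a->q1 q1-b->q2 q1-c->q0 q2-a->q1 q2-b->q0 q2-c->q0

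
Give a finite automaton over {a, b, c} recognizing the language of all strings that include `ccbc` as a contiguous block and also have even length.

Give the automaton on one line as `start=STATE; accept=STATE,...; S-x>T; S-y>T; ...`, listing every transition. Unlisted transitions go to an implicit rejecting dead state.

start=s0; accept=s8; s0-a>s1; s0-b>s1; s0-c>s2; s1-a>s0; s1-b>s0; s1-c>s3; s2-a>s0; s2-b>s0; s2-c>s4; s3-a>s1; s3-b>s1; s3-c>s5; s4-a>s1; s4-b>s6; s4-c>s5; s5-a>s0; s5-b>s7; s5-c>s4; s6-a>s0; s6-b>s0; s6-c>s8; s7-a>s1; s7-b>s1; s7-c>s9; s8-a>s9; s8-b>s9; s8-c>s9; s9-a>s8; s9-b>s8; s9-c>s8

Run two small machines in parallel and take their product. The first has 5 states tracking whether and how much of `ccbc` has been seen; the second has 2 states tracking the input length modulo 2. A product state is a pair (one from each), accepting exactly when both do.
A 10-state machine:
        a   b   c  
>  s0   s1  s1  s2 
   s1   s0  s0  s3 
   s2   s0  s0  s4 
   s3   s1  s1  s5 
   s4   s1  s6  s5 
   s5   s0  s7  s4 
   s6   s0  s0  s8 
   s7   s1  s1  s9 
 * s8   s9  s9  s9 
   s9   s8  s8  s8 
(> = start, * = accepting)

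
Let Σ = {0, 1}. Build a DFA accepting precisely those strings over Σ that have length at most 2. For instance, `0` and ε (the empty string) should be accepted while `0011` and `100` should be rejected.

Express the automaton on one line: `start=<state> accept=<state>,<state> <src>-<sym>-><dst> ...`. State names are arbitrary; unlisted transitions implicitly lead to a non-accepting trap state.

start=s0 accept=s0,s1,s2 s0-0->s1 s0-1->s1 s1-0->s2 s1-1->s2 s2-0->s3 s2-1->s3 s3-0->s3 s3-1->s3

Count input length up to 3: every symbol moves from s0 toward s3, which means 'more than 2' and absorbs. Accept from {s0, s1, s2}.
4 states suffice.
        0   1  
>* s0   s1  s1 
 * s1   s2  s2 
 * s2   s3  s3 
   s3   s3  s3 
(> = start, * = accepting)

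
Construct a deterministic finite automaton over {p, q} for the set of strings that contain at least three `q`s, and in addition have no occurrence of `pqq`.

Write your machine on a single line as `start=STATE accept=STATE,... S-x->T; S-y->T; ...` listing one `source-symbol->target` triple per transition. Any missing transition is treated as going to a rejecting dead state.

Run two small machines in parallel and take their product. One (5 states) tracks the count of `q`s, saturating at 4; the other (4 states) tracks partial matches of the forbidden pattern `pqq`. Each combined state is a pair, one component from each; accept when both components accept.
       p  q 
>  A   B  C 
   B   B  D 
   C   E  F 
   D   E  G 
   E   E  H 
   F   I  J 
   G   G  K 
   H   I  K 
   I   I  L 
 * J   M  N 
   K   K  O 
 * L   M  O 
 * M   M  P 
 * N   Q  N 
   O   O  O 
 * P   Q  O 
 * Q   Q  P 
(> = start, * = accepting)

start=A; accept=J,L,M,N,P,Q; A-p->B; A-q->C; B-p->B; B-q->D; C-p->E; C-q->F; D-p->E; D-q->G; E-p->E; E-q->H; F-p->I; F-q->J; G-p->G; G-q->K; H-p->I; H-q->K; I-p->I; I-q->L; J-p->M; J-q->N; K-p->K; K-q->O; L-p->M; L-q->O; M-p->M; M-q->P; N-p->Q; N-q->N; O-p->O; O-q->O; P-p->Q; P-q->O; Q-p->Q; Q-q->P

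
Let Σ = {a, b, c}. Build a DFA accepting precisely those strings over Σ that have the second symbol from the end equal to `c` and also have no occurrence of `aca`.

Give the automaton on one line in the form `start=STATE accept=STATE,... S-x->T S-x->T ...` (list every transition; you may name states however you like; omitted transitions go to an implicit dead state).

start=s0 accept=s4,s5,s6 s0-a->s1 s0-b->s0 s0-c->s2 s1-a->s1 s1-b->s0 s1-c->s3 s2-a->s4 s2-b->s5 s2-c->s6 s3-a->s7 s3-b->s5 s3-c->s6 s4-a->s1 s4-b->s0 s4-c->s3 s5-a->s1 s5-b->s0 s5-c->s2 s6-a->s4 s6-b->s5 s6-c->s6 s7-a->s7 s7-b->s7 s7-c->s7

Run two small machines in parallel and take their product. One (13 states) tracks the last 2 symbols read; the other (4 states) tracks partial matches of the forbidden pattern `aca`. Each combined state is a pair, one component from each; accept when both components accept. After merging equivalent states the machine shrinks.
An 8-state machine:
        a   b   c  
>  s0   s1  s0  s2 
   s1   s1  s0  s3 
   s2   s4  s5  s6 
   s3   s7  s5  s6 
 * s4   s1  s0  s3 
 * s5   s1  s0  s2 
 * s6   s4  s5  s6 
   s7   s7  s7  s7 
(> = start, * = accepting)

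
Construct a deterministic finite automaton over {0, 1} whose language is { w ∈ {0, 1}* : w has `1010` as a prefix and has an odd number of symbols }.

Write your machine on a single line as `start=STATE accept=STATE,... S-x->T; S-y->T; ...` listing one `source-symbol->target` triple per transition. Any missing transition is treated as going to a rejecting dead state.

Handle the two conditions separately and then intersect. One (6 states) tracks whether the input so far still matches the prefix `1010`; the other (2 states) tracks the input length modulo 2. Each combined state is a pair, one component from each; accept when both components accept. After merging equivalent states the machine shrinks.
       0  1 
>  A   B  C 
   B   B  B 
   C   D  B 
   D   B  E 
   E   F  B 
   F   G  G 
 * G   F  F 
(> = start, * = accepting)

start=A; accept=G; A-0->B; A-1->C; B-0->B; B-1->B; C-0->D; C-1->B; D-0->B; D-1->E; E-0->F; E-1->B; F-0->G; F-1->G; G-0->F; G-1->F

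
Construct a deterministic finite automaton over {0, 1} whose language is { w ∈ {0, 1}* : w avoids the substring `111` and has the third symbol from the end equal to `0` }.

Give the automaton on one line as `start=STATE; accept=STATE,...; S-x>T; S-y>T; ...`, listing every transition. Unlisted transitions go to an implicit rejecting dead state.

start=A; accept=H,I,J,K; A-0>B; A-1>C; B-0>D; B-1>E; C-0>F; C-1>G; D-0>H; D-1>I; E-0>J; E-1>K; F-0>L; F-1>M; G-0>N; G-1>O; H-0>H; H-1>I; I-0>J; I-1>K; J-0>L; J-1>M; K-0>N; K-1>O; L-0>H; L-1>I; M-0>J; M-1>K; N-0>L; N-1>M; O-0>P; O-1>O; P-0>Q; P-1>R; Q-0>S; Q-1>T; R-0>U; R-1>V; S-0>S; S-1>T; T-0>U; T-1>V; U-0>Q; U-1>R; V-0>P; V-1>O

Handle the two conditions separately and then intersect. One (4 states) tracks partial matches of the forbidden pattern `111`; the other (15 states) tracks the last 3 symbols read. Each combined state is a pair, one component from each; accept when both components accept.
       0  1 
>  A   B  C 
   B   D  E 
   C   F  G 
   D   H  I 
   E   J  K 
   F   L  M 
   G   N  O 
 * H   H  I 
 * I   J  K 
 * J   L  M 
 * K   N  O 
   L   H  I 
   M   J  K 
   N   L  M 
   O   P  O 
   P   Q  R 
   Q   S  T 
   R   U  V 
   S   S  T 
   T   U  V 
   U   Q  R 
   V   P  O 
(> = start, * = accepting)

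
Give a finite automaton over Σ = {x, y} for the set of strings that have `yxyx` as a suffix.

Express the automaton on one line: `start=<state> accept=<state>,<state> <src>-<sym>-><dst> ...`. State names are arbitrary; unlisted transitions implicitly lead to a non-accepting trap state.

Let each state record the length of the longest suffix of the input read so far that is also a prefix of `yxyx`. q1 means the last symbol is `y`; q2 means the last 2 symbols are `yx`; q3 means the last 3 symbols are `yxy`; q4 means the last 4 symbols are `yxyx`. Accept only at q4, where the string currently ends in `yxyx`.
With 5 states:
        x   y  
>  q0   q0  q1 
   q1   q2  q1 
   q2   q0  q3 
   q3   q4  q1 
 * q4   q0  q3 
(> = start, * = accepting)

start=q0 accept=q4 q0-x->q0 q0-y->q1 q1-x->q2 q1-y->q1 q2-x->q0 q2-y->q3 q3-x->q4 q3-y->q1 q4-x->q0 q4-y->q3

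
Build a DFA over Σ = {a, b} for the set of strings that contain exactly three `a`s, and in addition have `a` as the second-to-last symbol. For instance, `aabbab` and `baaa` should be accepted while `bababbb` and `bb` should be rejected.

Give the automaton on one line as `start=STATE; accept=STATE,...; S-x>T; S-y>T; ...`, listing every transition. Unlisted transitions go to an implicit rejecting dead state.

Run two small machines in parallel and take their product. The first has 5 states tracking the count of `a`s, saturating at 4; the second has 7 states tracking the last 2 symbols read. A product state is a pair (one from each), accepting exactly when both do. After merging equivalent states the machine shrinks.
With 8 states:
        a   b  
>  s0   s1  s0 
   s1   s2  s1 
   s2   s3  s4 
 * s3   s5  s6 
   s4   s7  s4 
   s5   s5  s5 
 * s6   s5  s5 
   s7   s5  s6 
(> = start, * = accepting)

start=s0; accept=s3,s6; s0-a>s1; s0-b>s0; s1-a>s2; s1-b>s1; s2-a>s3; s2-b>s4; s3-a>s5; s3-b>s6; s4-a>s7; s4-b>s4; s5-a>s5; s5-b>s5; s6-a>s5; s6-b>s5; s7-a>s5; s7-b>s6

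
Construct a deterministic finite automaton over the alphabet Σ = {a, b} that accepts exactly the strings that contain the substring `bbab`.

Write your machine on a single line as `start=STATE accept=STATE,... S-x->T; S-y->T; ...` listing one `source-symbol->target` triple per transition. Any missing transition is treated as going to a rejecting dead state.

States s0..s3 record the length of the longest prefix of `bbab` that matches the current input suffix. Reaching s4 means `bbab` has been seen, and we stay there forever. Accept from s4.
5 states suffice.
        a   b  
>  s0   s0  s1 
   s1   s0  s2 
   s2   s3  s2 
   s3   s0  s4 
 * s4   s4  s4 
(> = start, * = accepting)

start=s0; accept=s4; s0-a->s0; s0-b->s1; s1-a->s0; s1-b->s2; s2-a->s3; s2-b->s2; s3-a->s0; s3-b->s4; s4-a->s4; s4-b->s4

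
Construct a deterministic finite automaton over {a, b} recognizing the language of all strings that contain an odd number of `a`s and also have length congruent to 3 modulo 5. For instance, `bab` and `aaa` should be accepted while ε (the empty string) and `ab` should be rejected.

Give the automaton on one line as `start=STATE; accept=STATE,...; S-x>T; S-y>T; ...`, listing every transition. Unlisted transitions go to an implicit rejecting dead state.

Build one automaton per condition and run them in lockstep. The first has 2 states tracking the count of `a`s modulo 2; the second has 5 states tracking the input length modulo 5. A product state is a pair (one from each), accepting exactly when both do.
With 10 states:
        a   b  
>  s0   s1  s2 
   s1   s3  s4 
   s2   s4  s3 
   s3   s5  s6 
   s4   s6  s5 
 * s5   s7  s8 
   s6   s8  s7 
   s7   s9  s0 
   s8   s0  s9 
   s9   s2  s1 
(> = start, * = accepting)

start=s0; accept=s5; s0-a>s1; s0-b>s2; s1-a>s3; s1-b>s4; s2-a>s4; s2-b>s3; s3-a>s5; s3-b>s6; s4-a>s6; s4-b>s5; s5-a>s7; s5-b>s8; s6-a>s8; s6-b>s7; s7-a>s9; s7-b>s0; s8-a>s0; s8-b>s9; s9-a>s2; s9-b>s1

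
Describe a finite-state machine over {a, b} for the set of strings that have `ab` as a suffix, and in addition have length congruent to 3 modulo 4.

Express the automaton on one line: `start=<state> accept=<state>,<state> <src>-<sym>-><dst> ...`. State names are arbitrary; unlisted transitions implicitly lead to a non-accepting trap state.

start=q0 accept=q5 q0-a->q1 q0-b->q1 q1-a->q2 q1-b->q3 q2-a->q4 q2-b->q5 q3-a->q4 q3-b->q4 q4-a->q0 q4-b->q0 q5-a->q0 q5-b->q0

Run two small machines in parallel and take their product. One (3 states) tracks how much of the suffix `ab` has currently been matched; the other (4 states) tracks the input length modulo 4. Each combined state is a pair, one component from each; accept when both components accept. After merging equivalent states the machine shrinks.
With 6 states:
        a   b  
>  q0   q1  q1 
   q1   q2  q3 
   q2   q4  q5 
   q3   q4  q4 
   q4   q0  q0 
 * q5   q0  q0 
(> = start, * = accepting)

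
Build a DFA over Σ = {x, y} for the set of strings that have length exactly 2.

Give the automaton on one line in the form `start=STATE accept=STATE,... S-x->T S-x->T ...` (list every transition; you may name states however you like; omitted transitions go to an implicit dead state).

We only need to distinguish lengths 0, 1, …, 2, and '>2'. Chain s0 → s1 → s2 → s3 on every symbol, with s3 looping. Accepting states: {s2}.
4 states suffice.
        x   y  
>  s0   s1  s1 
   s1   s2  s2 
 * s2   s3  s3 
   s3   s3  s3 
(> = start, * = accepting)

start=s0 accept=s2 s0-x->s1 s0-y->s1 s1-x->s2 s1-y->s2 s2-x->s3 s2-y->s3 s3-x->s3 s3-y->s3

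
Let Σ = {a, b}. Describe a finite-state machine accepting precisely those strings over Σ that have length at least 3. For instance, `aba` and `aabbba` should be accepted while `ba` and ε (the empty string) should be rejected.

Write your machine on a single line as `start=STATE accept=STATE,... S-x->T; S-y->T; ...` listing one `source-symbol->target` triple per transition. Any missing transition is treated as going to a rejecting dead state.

start=q0; accept=q3,q4; q0-a->q1; q0-b->q1; q1-a->q2; q1-b->q2; q2-a->q3; q2-b->q3; q3-a->q4; q3-b->q4; q4-a->q4; q4-b->q4

Count input length up to 4: every symbol moves from q0 toward q4, which means 'more than 3' and absorbs. Accept from {q3, q4}.
5 states suffice.
        a   b  
>  q0   q1  q1 
   q1   q2  q2 
   q2   q3  q3 
 * q3   q4  q4 
 * q4   q4  q4 
(> = start, * = accepting)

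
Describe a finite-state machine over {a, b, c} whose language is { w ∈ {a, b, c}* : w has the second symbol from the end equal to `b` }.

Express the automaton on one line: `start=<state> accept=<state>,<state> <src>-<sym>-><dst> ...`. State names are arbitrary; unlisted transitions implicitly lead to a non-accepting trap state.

start=s0 accept=s7,s8,s9 s0-a->s1 s0-b->s2 s0-c->s3 s1-a->s4 s1-b->s5 s1-c->s6 s2-a->s7 s2-b->s8 s2-c->s9 s3-a->s10 s3-b->s11 s3-c->s12 s4-a->s4 s4-b->s5 s4-c->s6 s5-a->s7 s5-b->s8 s5-c->s9 s6-a->s10 s6-b->s11 s6-c->s12 s7-a->s4 s7-b->s5 s7-c->s6 s8-a->s7 s8-b->s8 s8-c->s9 s9-a->s10 s9-b->s11 s9-c->s12 s10-a->s4 s10-b->s5 s10-c->s6 s11-a->s7 s11-b->s8 s11-c->s9 s12-a->s10 s12-b->s11 s12-c->s12

A DFA must remember the last 2 symbols (since which symbol is second-to-last isn't known until the input ends). Use one state per possible window of the last ≤2 symbols; accept from those whose window starts with `b`.
A 13-state machine:
          a    b    c  
>  s0     s1   s2   s3 
   s1     s4   s5   s6 
   s2     s7   s8   s9 
   s3    s10  s11  s12 
   s4     s4   s5   s6 
   s5     s7   s8   s9 
   s6    s10  s11  s12 
 * s7     s4   s5   s6 
 * s8     s7   s8   s9 
 * s9    s10  s11  s12 
   s10    s4   s5   s6 
   s11    s7   s8   s9 
   s12   s10  s11  s12 
(> = start, * = accepting)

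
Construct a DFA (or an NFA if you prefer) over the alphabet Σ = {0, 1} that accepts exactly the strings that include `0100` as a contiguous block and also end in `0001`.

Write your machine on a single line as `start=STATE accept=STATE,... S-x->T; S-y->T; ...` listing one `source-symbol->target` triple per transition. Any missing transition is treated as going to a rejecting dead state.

start=q0; accept=q7; q0-0->q1; q0-1->q0; q1-0->q1; q1-1->q2; q2-0->q3; q2-1->q0; q3-0->q4; q3-1->q2; q4-0->q5; q4-1->q6; q5-0->q5; q5-1->q7; q6-0->q8; q6-1->q6; q7-0->q8; q7-1->q6; q8-0->q4; q8-1->q6

Handle the two conditions separately and then intersect. The first has 5 states tracking whether and how much of `0100` has been seen; the second has 5 states tracking how much of the suffix `0001` has currently been matched. A product state is a pair (one from each), accepting exactly when both do. After merging equivalent states the machine shrinks.
9 states suffice.
        0   1  
>  q0   q1  q0 
   q1   q1  q2 
   q2   q3  q0 
   q3   q4  q2 
   q4   q5  q6 
   q5   q5  q7 
   q6   q8  q6 
 * q7   q8  q6 
   q8   q4  q6 
(> = start, * = accepting)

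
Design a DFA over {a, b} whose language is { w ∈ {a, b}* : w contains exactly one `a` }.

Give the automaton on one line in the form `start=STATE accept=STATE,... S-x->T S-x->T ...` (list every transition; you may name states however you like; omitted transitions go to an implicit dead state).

Count `a`s, saturating at 2: state q0 means no `a` yet, q1 means one `a` seen, q2 means more than one. Each `a` increments (capped at q2); other symbols loop. Accept from {q1}.
3 states suffice.
        a   b  
>  q0   q1  q0 
 * q1   q2  q1 
   q2   q2  q2 
(> = start, * = accepting)

start=q0 accept=q1 q0-a->q1 q0-b->q0 q1-a->q2 q1-b->q1 q2-a->q2 q2-b->q2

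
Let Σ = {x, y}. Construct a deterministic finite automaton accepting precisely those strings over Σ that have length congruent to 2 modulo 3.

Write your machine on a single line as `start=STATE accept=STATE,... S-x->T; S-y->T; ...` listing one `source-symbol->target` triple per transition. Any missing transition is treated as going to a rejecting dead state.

Count input length modulo 3: every symbol advances one step around the cycle A → B → C → A. Accept at C.
With 3 states:
       x  y 
>  A   B  B 
   B   C  C 
 * C   A  A 
(> = start, * = accepting)

start=A; accept=C; A-x->B; A-y->B; B-x->C; B-y->C; C-x->A; C-y->A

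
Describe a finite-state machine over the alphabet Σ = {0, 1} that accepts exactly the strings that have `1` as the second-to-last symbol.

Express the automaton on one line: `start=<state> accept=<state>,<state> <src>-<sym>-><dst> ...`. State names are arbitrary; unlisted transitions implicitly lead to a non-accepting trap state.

start=q0 accept=q5,q6 q0-0->q1 q0-1->q2 q1-0->q3 q1-1->q4 q2-0->q5 q2-1->q6 q3-0->q3 q3-1->q4 q4-0->q5 q4-1->q6 q5-0->q3 q5-1->q4 q6-0->q5 q6-1->q6

Because acceptance depends on a position counted from the end, the machine has to buffer the most recent 2 symbols. Make each state the string of the last up-to-2 symbols read; on input `x` shift the window left and append `x`. Accept when the buffered window has length 2 and begins with `1`.
7 states suffice.
        0   1  
>  q0   q1  q2 
   q1   q3  q4 
   q2   q5  q6 
   q3   q3  q4 
   q4   q5  q6 
 * q5   q3  q4 
 * q6   q5  q6 
(> = start, * = accepting)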